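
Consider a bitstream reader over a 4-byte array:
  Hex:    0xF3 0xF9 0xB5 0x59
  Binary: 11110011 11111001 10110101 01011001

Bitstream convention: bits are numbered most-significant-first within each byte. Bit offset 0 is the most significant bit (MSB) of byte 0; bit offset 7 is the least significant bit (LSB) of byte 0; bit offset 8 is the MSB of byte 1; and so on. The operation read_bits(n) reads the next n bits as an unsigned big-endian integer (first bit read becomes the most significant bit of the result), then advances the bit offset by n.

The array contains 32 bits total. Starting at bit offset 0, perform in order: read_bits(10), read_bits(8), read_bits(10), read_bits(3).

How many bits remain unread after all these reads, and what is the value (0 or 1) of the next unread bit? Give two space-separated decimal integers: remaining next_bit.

Read 1: bits[0:10] width=10 -> value=975 (bin 1111001111); offset now 10 = byte 1 bit 2; 22 bits remain
Read 2: bits[10:18] width=8 -> value=230 (bin 11100110); offset now 18 = byte 2 bit 2; 14 bits remain
Read 3: bits[18:28] width=10 -> value=853 (bin 1101010101); offset now 28 = byte 3 bit 4; 4 bits remain
Read 4: bits[28:31] width=3 -> value=4 (bin 100); offset now 31 = byte 3 bit 7; 1 bits remain

Answer: 1 1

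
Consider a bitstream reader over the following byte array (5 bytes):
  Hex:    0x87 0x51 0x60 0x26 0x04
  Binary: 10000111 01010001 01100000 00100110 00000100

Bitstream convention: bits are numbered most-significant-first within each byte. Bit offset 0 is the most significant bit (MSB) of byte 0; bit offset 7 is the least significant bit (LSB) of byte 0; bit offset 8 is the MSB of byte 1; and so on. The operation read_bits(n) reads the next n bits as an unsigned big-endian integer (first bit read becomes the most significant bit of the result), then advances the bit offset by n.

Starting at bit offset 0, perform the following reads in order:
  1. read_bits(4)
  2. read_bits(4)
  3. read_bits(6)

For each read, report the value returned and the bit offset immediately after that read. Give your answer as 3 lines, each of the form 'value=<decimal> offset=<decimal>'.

Read 1: bits[0:4] width=4 -> value=8 (bin 1000); offset now 4 = byte 0 bit 4; 36 bits remain
Read 2: bits[4:8] width=4 -> value=7 (bin 0111); offset now 8 = byte 1 bit 0; 32 bits remain
Read 3: bits[8:14] width=6 -> value=20 (bin 010100); offset now 14 = byte 1 bit 6; 26 bits remain

Answer: value=8 offset=4
value=7 offset=8
value=20 offset=14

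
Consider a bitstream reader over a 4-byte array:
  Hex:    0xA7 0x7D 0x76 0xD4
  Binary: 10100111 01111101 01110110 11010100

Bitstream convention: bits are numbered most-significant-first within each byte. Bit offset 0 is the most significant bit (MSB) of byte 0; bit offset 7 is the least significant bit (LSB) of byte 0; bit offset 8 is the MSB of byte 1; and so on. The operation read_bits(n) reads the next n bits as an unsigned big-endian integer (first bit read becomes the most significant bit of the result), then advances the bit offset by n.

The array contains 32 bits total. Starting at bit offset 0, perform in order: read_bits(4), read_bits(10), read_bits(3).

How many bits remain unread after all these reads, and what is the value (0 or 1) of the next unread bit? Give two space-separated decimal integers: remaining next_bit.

Answer: 15 1

Derivation:
Read 1: bits[0:4] width=4 -> value=10 (bin 1010); offset now 4 = byte 0 bit 4; 28 bits remain
Read 2: bits[4:14] width=10 -> value=479 (bin 0111011111); offset now 14 = byte 1 bit 6; 18 bits remain
Read 3: bits[14:17] width=3 -> value=2 (bin 010); offset now 17 = byte 2 bit 1; 15 bits remain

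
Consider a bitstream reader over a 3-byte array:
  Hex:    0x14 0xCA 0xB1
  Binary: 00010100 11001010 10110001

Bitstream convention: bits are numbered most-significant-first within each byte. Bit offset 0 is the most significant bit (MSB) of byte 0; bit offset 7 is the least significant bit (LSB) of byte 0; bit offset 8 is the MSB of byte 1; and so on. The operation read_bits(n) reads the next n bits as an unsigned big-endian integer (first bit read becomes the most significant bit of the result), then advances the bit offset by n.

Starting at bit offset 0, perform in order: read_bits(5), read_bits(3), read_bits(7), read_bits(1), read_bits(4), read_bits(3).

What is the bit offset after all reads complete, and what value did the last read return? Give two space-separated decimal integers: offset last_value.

Read 1: bits[0:5] width=5 -> value=2 (bin 00010); offset now 5 = byte 0 bit 5; 19 bits remain
Read 2: bits[5:8] width=3 -> value=4 (bin 100); offset now 8 = byte 1 bit 0; 16 bits remain
Read 3: bits[8:15] width=7 -> value=101 (bin 1100101); offset now 15 = byte 1 bit 7; 9 bits remain
Read 4: bits[15:16] width=1 -> value=0 (bin 0); offset now 16 = byte 2 bit 0; 8 bits remain
Read 5: bits[16:20] width=4 -> value=11 (bin 1011); offset now 20 = byte 2 bit 4; 4 bits remain
Read 6: bits[20:23] width=3 -> value=0 (bin 000); offset now 23 = byte 2 bit 7; 1 bits remain

Answer: 23 0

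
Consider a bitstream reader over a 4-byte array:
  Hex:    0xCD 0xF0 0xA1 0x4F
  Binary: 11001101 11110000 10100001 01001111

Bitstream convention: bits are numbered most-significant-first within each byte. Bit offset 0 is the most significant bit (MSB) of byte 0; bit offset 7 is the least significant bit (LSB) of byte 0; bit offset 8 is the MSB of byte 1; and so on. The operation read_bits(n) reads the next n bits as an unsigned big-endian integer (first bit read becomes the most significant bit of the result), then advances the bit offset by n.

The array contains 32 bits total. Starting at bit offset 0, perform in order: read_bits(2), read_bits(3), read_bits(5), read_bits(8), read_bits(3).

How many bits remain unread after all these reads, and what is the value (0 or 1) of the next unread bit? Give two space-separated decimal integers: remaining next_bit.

Answer: 11 0

Derivation:
Read 1: bits[0:2] width=2 -> value=3 (bin 11); offset now 2 = byte 0 bit 2; 30 bits remain
Read 2: bits[2:5] width=3 -> value=1 (bin 001); offset now 5 = byte 0 bit 5; 27 bits remain
Read 3: bits[5:10] width=5 -> value=23 (bin 10111); offset now 10 = byte 1 bit 2; 22 bits remain
Read 4: bits[10:18] width=8 -> value=194 (bin 11000010); offset now 18 = byte 2 bit 2; 14 bits remain
Read 5: bits[18:21] width=3 -> value=4 (bin 100); offset now 21 = byte 2 bit 5; 11 bits remain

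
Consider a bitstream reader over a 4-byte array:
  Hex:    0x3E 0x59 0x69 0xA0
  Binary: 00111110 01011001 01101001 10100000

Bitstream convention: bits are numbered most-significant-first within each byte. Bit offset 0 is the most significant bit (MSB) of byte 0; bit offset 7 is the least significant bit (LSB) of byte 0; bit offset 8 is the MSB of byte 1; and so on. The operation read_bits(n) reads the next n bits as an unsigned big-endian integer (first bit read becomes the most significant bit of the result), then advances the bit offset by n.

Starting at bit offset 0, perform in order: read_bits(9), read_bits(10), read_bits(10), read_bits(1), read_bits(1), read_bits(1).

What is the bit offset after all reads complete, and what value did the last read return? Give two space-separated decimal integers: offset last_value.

Read 1: bits[0:9] width=9 -> value=124 (bin 001111100); offset now 9 = byte 1 bit 1; 23 bits remain
Read 2: bits[9:19] width=10 -> value=715 (bin 1011001011); offset now 19 = byte 2 bit 3; 13 bits remain
Read 3: bits[19:29] width=10 -> value=308 (bin 0100110100); offset now 29 = byte 3 bit 5; 3 bits remain
Read 4: bits[29:30] width=1 -> value=0 (bin 0); offset now 30 = byte 3 bit 6; 2 bits remain
Read 5: bits[30:31] width=1 -> value=0 (bin 0); offset now 31 = byte 3 bit 7; 1 bits remain
Read 6: bits[31:32] width=1 -> value=0 (bin 0); offset now 32 = byte 4 bit 0; 0 bits remain

Answer: 32 0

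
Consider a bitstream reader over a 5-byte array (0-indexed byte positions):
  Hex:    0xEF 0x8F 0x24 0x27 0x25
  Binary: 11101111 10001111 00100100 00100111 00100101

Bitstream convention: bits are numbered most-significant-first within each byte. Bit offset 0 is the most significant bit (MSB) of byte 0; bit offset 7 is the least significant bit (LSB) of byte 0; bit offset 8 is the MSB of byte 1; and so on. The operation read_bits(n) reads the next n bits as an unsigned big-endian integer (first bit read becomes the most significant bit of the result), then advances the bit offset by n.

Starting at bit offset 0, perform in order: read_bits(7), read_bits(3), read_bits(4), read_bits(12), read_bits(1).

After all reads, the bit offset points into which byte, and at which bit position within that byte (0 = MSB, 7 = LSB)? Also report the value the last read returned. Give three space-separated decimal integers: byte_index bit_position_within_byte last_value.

Read 1: bits[0:7] width=7 -> value=119 (bin 1110111); offset now 7 = byte 0 bit 7; 33 bits remain
Read 2: bits[7:10] width=3 -> value=6 (bin 110); offset now 10 = byte 1 bit 2; 30 bits remain
Read 3: bits[10:14] width=4 -> value=3 (bin 0011); offset now 14 = byte 1 bit 6; 26 bits remain
Read 4: bits[14:26] width=12 -> value=3216 (bin 110010010000); offset now 26 = byte 3 bit 2; 14 bits remain
Read 5: bits[26:27] width=1 -> value=1 (bin 1); offset now 27 = byte 3 bit 3; 13 bits remain

Answer: 3 3 1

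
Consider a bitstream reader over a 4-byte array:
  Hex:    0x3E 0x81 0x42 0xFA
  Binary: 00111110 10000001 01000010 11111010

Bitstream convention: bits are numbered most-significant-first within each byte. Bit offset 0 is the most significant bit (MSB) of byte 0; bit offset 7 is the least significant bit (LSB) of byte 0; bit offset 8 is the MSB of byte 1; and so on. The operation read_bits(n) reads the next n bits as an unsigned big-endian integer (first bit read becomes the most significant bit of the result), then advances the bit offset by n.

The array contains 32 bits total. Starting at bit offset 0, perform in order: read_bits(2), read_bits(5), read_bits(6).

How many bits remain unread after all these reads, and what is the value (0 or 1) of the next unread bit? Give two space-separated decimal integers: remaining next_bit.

Answer: 19 0

Derivation:
Read 1: bits[0:2] width=2 -> value=0 (bin 00); offset now 2 = byte 0 bit 2; 30 bits remain
Read 2: bits[2:7] width=5 -> value=31 (bin 11111); offset now 7 = byte 0 bit 7; 25 bits remain
Read 3: bits[7:13] width=6 -> value=16 (bin 010000); offset now 13 = byte 1 bit 5; 19 bits remain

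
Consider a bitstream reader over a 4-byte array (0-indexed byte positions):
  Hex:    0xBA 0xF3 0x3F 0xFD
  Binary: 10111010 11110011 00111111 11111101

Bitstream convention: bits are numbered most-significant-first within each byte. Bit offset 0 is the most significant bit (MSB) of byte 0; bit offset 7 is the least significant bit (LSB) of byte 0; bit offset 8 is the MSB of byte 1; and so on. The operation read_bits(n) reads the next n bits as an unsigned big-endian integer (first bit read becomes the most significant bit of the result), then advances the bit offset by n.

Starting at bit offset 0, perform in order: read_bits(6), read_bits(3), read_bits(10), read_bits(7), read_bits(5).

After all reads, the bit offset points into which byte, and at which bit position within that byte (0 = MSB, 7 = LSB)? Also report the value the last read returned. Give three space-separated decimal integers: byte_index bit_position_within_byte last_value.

Read 1: bits[0:6] width=6 -> value=46 (bin 101110); offset now 6 = byte 0 bit 6; 26 bits remain
Read 2: bits[6:9] width=3 -> value=5 (bin 101); offset now 9 = byte 1 bit 1; 23 bits remain
Read 3: bits[9:19] width=10 -> value=921 (bin 1110011001); offset now 19 = byte 2 bit 3; 13 bits remain
Read 4: bits[19:26] width=7 -> value=127 (bin 1111111); offset now 26 = byte 3 bit 2; 6 bits remain
Read 5: bits[26:31] width=5 -> value=30 (bin 11110); offset now 31 = byte 3 bit 7; 1 bits remain

Answer: 3 7 30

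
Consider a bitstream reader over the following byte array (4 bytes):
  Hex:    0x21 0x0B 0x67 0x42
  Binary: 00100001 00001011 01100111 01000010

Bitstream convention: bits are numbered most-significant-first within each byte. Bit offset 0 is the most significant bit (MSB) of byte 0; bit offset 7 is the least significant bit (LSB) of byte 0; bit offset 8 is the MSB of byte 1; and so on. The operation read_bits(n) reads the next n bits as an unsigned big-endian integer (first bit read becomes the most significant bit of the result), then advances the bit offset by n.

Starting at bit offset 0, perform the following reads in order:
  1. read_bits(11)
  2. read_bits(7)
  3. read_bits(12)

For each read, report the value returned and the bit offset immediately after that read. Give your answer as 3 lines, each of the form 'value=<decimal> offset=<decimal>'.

Read 1: bits[0:11] width=11 -> value=264 (bin 00100001000); offset now 11 = byte 1 bit 3; 21 bits remain
Read 2: bits[11:18] width=7 -> value=45 (bin 0101101); offset now 18 = byte 2 bit 2; 14 bits remain
Read 3: bits[18:30] width=12 -> value=2512 (bin 100111010000); offset now 30 = byte 3 bit 6; 2 bits remain

Answer: value=264 offset=11
value=45 offset=18
value=2512 offset=30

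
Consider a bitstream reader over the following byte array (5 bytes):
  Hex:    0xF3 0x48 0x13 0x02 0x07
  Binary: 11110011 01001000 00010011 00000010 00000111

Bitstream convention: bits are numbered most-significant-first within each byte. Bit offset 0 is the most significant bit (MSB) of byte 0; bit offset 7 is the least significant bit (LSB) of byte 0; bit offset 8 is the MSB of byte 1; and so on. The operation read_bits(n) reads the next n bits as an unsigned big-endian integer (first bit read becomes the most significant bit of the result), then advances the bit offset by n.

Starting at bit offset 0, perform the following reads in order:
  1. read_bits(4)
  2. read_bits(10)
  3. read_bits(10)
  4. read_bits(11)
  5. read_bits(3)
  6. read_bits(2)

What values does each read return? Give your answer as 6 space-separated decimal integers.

Answer: 15 210 19 16 1 3

Derivation:
Read 1: bits[0:4] width=4 -> value=15 (bin 1111); offset now 4 = byte 0 bit 4; 36 bits remain
Read 2: bits[4:14] width=10 -> value=210 (bin 0011010010); offset now 14 = byte 1 bit 6; 26 bits remain
Read 3: bits[14:24] width=10 -> value=19 (bin 0000010011); offset now 24 = byte 3 bit 0; 16 bits remain
Read 4: bits[24:35] width=11 -> value=16 (bin 00000010000); offset now 35 = byte 4 bit 3; 5 bits remain
Read 5: bits[35:38] width=3 -> value=1 (bin 001); offset now 38 = byte 4 bit 6; 2 bits remain
Read 6: bits[38:40] width=2 -> value=3 (bin 11); offset now 40 = byte 5 bit 0; 0 bits remain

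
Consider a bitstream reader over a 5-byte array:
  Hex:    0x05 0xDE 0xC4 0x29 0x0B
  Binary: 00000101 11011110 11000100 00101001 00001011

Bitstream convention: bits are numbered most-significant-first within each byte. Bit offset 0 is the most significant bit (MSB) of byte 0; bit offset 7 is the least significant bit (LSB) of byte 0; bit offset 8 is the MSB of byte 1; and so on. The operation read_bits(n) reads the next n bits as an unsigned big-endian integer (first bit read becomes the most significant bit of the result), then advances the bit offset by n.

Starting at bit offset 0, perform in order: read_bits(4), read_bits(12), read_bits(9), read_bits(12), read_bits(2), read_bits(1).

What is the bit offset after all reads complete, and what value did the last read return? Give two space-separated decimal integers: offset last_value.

Answer: 40 1

Derivation:
Read 1: bits[0:4] width=4 -> value=0 (bin 0000); offset now 4 = byte 0 bit 4; 36 bits remain
Read 2: bits[4:16] width=12 -> value=1502 (bin 010111011110); offset now 16 = byte 2 bit 0; 24 bits remain
Read 3: bits[16:25] width=9 -> value=392 (bin 110001000); offset now 25 = byte 3 bit 1; 15 bits remain
Read 4: bits[25:37] width=12 -> value=1313 (bin 010100100001); offset now 37 = byte 4 bit 5; 3 bits remain
Read 5: bits[37:39] width=2 -> value=1 (bin 01); offset now 39 = byte 4 bit 7; 1 bits remain
Read 6: bits[39:40] width=1 -> value=1 (bin 1); offset now 40 = byte 5 bit 0; 0 bits remain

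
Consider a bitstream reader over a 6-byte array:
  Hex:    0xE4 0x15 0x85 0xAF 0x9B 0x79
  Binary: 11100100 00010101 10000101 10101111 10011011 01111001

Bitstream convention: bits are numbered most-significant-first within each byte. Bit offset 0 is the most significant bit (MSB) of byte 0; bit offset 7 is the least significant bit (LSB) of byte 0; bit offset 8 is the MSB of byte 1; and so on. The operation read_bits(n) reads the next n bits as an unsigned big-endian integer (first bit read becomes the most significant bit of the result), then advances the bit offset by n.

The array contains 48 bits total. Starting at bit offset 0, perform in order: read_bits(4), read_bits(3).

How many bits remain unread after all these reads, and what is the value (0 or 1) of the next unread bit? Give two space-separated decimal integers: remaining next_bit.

Read 1: bits[0:4] width=4 -> value=14 (bin 1110); offset now 4 = byte 0 bit 4; 44 bits remain
Read 2: bits[4:7] width=3 -> value=2 (bin 010); offset now 7 = byte 0 bit 7; 41 bits remain

Answer: 41 0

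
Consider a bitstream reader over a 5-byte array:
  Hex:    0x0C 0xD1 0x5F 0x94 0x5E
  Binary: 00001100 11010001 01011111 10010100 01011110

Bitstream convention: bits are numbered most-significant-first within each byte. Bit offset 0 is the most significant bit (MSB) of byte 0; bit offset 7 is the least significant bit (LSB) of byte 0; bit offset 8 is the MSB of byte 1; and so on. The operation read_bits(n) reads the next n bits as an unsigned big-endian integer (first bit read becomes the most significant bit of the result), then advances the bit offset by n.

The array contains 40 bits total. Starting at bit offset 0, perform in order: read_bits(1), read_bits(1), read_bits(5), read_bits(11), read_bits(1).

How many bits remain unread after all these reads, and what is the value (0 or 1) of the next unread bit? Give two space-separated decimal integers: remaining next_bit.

Answer: 21 1

Derivation:
Read 1: bits[0:1] width=1 -> value=0 (bin 0); offset now 1 = byte 0 bit 1; 39 bits remain
Read 2: bits[1:2] width=1 -> value=0 (bin 0); offset now 2 = byte 0 bit 2; 38 bits remain
Read 3: bits[2:7] width=5 -> value=6 (bin 00110); offset now 7 = byte 0 bit 7; 33 bits remain
Read 4: bits[7:18] width=11 -> value=837 (bin 01101000101); offset now 18 = byte 2 bit 2; 22 bits remain
Read 5: bits[18:19] width=1 -> value=0 (bin 0); offset now 19 = byte 2 bit 3; 21 bits remain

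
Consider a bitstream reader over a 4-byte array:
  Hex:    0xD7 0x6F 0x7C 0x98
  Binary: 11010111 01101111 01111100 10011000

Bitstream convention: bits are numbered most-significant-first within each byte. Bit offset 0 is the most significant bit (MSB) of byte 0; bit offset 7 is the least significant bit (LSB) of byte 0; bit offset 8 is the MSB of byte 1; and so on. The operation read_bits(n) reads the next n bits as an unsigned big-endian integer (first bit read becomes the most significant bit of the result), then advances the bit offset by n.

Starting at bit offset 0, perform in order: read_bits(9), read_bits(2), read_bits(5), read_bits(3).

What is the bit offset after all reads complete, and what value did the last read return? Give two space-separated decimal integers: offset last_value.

Read 1: bits[0:9] width=9 -> value=430 (bin 110101110); offset now 9 = byte 1 bit 1; 23 bits remain
Read 2: bits[9:11] width=2 -> value=3 (bin 11); offset now 11 = byte 1 bit 3; 21 bits remain
Read 3: bits[11:16] width=5 -> value=15 (bin 01111); offset now 16 = byte 2 bit 0; 16 bits remain
Read 4: bits[16:19] width=3 -> value=3 (bin 011); offset now 19 = byte 2 bit 3; 13 bits remain

Answer: 19 3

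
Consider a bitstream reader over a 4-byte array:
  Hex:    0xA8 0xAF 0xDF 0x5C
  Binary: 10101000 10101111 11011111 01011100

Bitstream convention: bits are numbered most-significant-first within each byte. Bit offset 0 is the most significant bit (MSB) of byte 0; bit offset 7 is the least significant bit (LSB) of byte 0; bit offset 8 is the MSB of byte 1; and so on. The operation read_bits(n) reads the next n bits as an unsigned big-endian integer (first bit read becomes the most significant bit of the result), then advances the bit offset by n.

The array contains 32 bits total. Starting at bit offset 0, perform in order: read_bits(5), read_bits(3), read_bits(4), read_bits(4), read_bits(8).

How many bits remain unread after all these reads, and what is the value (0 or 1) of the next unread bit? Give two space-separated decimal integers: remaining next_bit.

Answer: 8 0

Derivation:
Read 1: bits[0:5] width=5 -> value=21 (bin 10101); offset now 5 = byte 0 bit 5; 27 bits remain
Read 2: bits[5:8] width=3 -> value=0 (bin 000); offset now 8 = byte 1 bit 0; 24 bits remain
Read 3: bits[8:12] width=4 -> value=10 (bin 1010); offset now 12 = byte 1 bit 4; 20 bits remain
Read 4: bits[12:16] width=4 -> value=15 (bin 1111); offset now 16 = byte 2 bit 0; 16 bits remain
Read 5: bits[16:24] width=8 -> value=223 (bin 11011111); offset now 24 = byte 3 bit 0; 8 bits remain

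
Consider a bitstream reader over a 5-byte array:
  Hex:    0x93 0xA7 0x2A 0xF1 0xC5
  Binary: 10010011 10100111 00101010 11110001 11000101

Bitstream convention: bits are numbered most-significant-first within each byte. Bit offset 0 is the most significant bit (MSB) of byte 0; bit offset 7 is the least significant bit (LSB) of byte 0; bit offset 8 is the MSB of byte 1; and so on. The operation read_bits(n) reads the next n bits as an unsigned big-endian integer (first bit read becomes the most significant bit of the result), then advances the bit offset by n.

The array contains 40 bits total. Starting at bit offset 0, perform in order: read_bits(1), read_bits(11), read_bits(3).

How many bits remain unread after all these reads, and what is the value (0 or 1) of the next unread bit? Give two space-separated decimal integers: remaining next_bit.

Answer: 25 1

Derivation:
Read 1: bits[0:1] width=1 -> value=1 (bin 1); offset now 1 = byte 0 bit 1; 39 bits remain
Read 2: bits[1:12] width=11 -> value=314 (bin 00100111010); offset now 12 = byte 1 bit 4; 28 bits remain
Read 3: bits[12:15] width=3 -> value=3 (bin 011); offset now 15 = byte 1 bit 7; 25 bits remain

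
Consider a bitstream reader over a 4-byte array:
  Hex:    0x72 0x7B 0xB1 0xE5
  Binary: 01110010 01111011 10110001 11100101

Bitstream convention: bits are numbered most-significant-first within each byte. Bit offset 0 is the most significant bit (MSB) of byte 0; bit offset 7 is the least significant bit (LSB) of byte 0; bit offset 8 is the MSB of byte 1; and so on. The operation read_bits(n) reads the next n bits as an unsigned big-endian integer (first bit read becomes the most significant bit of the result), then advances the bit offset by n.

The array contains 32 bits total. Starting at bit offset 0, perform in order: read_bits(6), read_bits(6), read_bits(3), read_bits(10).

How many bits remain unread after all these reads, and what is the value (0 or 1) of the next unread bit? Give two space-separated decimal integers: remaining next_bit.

Answer: 7 1

Derivation:
Read 1: bits[0:6] width=6 -> value=28 (bin 011100); offset now 6 = byte 0 bit 6; 26 bits remain
Read 2: bits[6:12] width=6 -> value=39 (bin 100111); offset now 12 = byte 1 bit 4; 20 bits remain
Read 3: bits[12:15] width=3 -> value=5 (bin 101); offset now 15 = byte 1 bit 7; 17 bits remain
Read 4: bits[15:25] width=10 -> value=867 (bin 1101100011); offset now 25 = byte 3 bit 1; 7 bits remain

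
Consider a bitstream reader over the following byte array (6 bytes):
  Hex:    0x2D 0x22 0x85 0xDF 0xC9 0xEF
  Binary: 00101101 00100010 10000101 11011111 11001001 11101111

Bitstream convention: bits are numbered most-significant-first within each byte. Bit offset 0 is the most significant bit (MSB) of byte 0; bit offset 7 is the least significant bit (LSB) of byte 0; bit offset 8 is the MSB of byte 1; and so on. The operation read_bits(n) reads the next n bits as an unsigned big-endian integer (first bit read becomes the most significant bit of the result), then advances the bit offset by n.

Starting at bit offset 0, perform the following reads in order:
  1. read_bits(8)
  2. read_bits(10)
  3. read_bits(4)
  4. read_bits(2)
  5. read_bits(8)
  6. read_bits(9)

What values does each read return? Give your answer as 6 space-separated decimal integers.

Read 1: bits[0:8] width=8 -> value=45 (bin 00101101); offset now 8 = byte 1 bit 0; 40 bits remain
Read 2: bits[8:18] width=10 -> value=138 (bin 0010001010); offset now 18 = byte 2 bit 2; 30 bits remain
Read 3: bits[18:22] width=4 -> value=1 (bin 0001); offset now 22 = byte 2 bit 6; 26 bits remain
Read 4: bits[22:24] width=2 -> value=1 (bin 01); offset now 24 = byte 3 bit 0; 24 bits remain
Read 5: bits[24:32] width=8 -> value=223 (bin 11011111); offset now 32 = byte 4 bit 0; 16 bits remain
Read 6: bits[32:41] width=9 -> value=403 (bin 110010011); offset now 41 = byte 5 bit 1; 7 bits remain

Answer: 45 138 1 1 223 403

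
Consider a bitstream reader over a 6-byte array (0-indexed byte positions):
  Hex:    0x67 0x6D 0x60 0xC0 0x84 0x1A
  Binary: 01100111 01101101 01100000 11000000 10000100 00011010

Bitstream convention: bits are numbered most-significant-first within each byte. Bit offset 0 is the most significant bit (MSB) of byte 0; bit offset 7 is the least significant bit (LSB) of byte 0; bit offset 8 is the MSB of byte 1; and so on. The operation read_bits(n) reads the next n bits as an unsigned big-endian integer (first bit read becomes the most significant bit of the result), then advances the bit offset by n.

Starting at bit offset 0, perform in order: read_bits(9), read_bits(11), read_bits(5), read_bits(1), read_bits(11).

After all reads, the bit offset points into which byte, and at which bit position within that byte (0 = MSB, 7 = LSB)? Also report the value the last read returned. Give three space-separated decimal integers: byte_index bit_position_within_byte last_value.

Read 1: bits[0:9] width=9 -> value=206 (bin 011001110); offset now 9 = byte 1 bit 1; 39 bits remain
Read 2: bits[9:20] width=11 -> value=1750 (bin 11011010110); offset now 20 = byte 2 bit 4; 28 bits remain
Read 3: bits[20:25] width=5 -> value=1 (bin 00001); offset now 25 = byte 3 bit 1; 23 bits remain
Read 4: bits[25:26] width=1 -> value=1 (bin 1); offset now 26 = byte 3 bit 2; 22 bits remain
Read 5: bits[26:37] width=11 -> value=16 (bin 00000010000); offset now 37 = byte 4 bit 5; 11 bits remain

Answer: 4 5 16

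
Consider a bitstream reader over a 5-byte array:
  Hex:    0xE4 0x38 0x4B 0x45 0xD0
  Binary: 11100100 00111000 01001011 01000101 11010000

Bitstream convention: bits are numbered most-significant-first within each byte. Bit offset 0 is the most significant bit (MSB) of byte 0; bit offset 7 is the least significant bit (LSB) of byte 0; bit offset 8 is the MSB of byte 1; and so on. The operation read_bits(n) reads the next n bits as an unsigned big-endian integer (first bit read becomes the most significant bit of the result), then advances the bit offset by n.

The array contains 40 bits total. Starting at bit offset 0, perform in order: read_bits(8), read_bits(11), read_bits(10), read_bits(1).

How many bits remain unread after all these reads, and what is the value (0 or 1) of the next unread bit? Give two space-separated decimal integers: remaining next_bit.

Answer: 10 0

Derivation:
Read 1: bits[0:8] width=8 -> value=228 (bin 11100100); offset now 8 = byte 1 bit 0; 32 bits remain
Read 2: bits[8:19] width=11 -> value=450 (bin 00111000010); offset now 19 = byte 2 bit 3; 21 bits remain
Read 3: bits[19:29] width=10 -> value=360 (bin 0101101000); offset now 29 = byte 3 bit 5; 11 bits remain
Read 4: bits[29:30] width=1 -> value=1 (bin 1); offset now 30 = byte 3 bit 6; 10 bits remain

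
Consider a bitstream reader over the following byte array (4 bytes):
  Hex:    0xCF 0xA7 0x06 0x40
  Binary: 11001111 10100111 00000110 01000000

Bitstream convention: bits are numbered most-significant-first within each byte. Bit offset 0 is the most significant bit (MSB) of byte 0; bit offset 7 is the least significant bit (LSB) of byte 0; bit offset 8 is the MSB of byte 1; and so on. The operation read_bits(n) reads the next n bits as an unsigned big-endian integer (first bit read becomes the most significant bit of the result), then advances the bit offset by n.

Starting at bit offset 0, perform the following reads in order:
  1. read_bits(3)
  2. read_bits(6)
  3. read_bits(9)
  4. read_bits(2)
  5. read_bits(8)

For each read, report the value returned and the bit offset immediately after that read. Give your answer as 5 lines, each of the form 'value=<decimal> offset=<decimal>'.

Read 1: bits[0:3] width=3 -> value=6 (bin 110); offset now 3 = byte 0 bit 3; 29 bits remain
Read 2: bits[3:9] width=6 -> value=31 (bin 011111); offset now 9 = byte 1 bit 1; 23 bits remain
Read 3: bits[9:18] width=9 -> value=156 (bin 010011100); offset now 18 = byte 2 bit 2; 14 bits remain
Read 4: bits[18:20] width=2 -> value=0 (bin 00); offset now 20 = byte 2 bit 4; 12 bits remain
Read 5: bits[20:28] width=8 -> value=100 (bin 01100100); offset now 28 = byte 3 bit 4; 4 bits remain

Answer: value=6 offset=3
value=31 offset=9
value=156 offset=18
value=0 offset=20
value=100 offset=28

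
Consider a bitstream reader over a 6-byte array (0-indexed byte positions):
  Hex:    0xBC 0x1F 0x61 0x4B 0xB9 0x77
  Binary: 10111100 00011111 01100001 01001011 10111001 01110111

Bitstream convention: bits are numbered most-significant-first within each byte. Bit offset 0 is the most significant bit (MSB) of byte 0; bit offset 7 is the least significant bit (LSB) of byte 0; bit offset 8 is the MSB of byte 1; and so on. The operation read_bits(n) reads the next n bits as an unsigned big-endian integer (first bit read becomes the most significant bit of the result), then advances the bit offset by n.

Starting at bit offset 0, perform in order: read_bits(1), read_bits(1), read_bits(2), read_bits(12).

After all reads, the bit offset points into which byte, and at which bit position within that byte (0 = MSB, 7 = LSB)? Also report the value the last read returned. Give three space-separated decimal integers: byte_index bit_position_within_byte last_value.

Answer: 2 0 3103

Derivation:
Read 1: bits[0:1] width=1 -> value=1 (bin 1); offset now 1 = byte 0 bit 1; 47 bits remain
Read 2: bits[1:2] width=1 -> value=0 (bin 0); offset now 2 = byte 0 bit 2; 46 bits remain
Read 3: bits[2:4] width=2 -> value=3 (bin 11); offset now 4 = byte 0 bit 4; 44 bits remain
Read 4: bits[4:16] width=12 -> value=3103 (bin 110000011111); offset now 16 = byte 2 bit 0; 32 bits remain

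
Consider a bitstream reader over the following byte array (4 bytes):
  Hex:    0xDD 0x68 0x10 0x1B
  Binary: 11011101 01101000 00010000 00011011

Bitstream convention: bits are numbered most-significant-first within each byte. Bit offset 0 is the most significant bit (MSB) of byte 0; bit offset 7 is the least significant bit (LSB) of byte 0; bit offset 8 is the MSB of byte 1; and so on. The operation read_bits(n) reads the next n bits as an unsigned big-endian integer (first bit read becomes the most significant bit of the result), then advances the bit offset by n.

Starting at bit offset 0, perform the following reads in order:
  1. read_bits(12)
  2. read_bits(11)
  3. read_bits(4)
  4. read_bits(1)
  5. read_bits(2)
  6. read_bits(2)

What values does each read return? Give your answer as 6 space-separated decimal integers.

Answer: 3542 1032 0 1 2 3

Derivation:
Read 1: bits[0:12] width=12 -> value=3542 (bin 110111010110); offset now 12 = byte 1 bit 4; 20 bits remain
Read 2: bits[12:23] width=11 -> value=1032 (bin 10000001000); offset now 23 = byte 2 bit 7; 9 bits remain
Read 3: bits[23:27] width=4 -> value=0 (bin 0000); offset now 27 = byte 3 bit 3; 5 bits remain
Read 4: bits[27:28] width=1 -> value=1 (bin 1); offset now 28 = byte 3 bit 4; 4 bits remain
Read 5: bits[28:30] width=2 -> value=2 (bin 10); offset now 30 = byte 3 bit 6; 2 bits remain
Read 6: bits[30:32] width=2 -> value=3 (bin 11); offset now 32 = byte 4 bit 0; 0 bits remain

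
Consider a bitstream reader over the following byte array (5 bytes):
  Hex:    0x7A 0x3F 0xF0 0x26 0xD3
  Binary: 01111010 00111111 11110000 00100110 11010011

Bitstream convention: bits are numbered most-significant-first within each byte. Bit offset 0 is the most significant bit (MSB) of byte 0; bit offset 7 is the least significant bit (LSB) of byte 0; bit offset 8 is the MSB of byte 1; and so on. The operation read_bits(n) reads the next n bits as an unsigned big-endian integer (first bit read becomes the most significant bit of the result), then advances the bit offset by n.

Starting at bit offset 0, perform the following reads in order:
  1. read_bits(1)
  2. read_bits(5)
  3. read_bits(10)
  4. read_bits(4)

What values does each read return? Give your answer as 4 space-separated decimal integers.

Read 1: bits[0:1] width=1 -> value=0 (bin 0); offset now 1 = byte 0 bit 1; 39 bits remain
Read 2: bits[1:6] width=5 -> value=30 (bin 11110); offset now 6 = byte 0 bit 6; 34 bits remain
Read 3: bits[6:16] width=10 -> value=575 (bin 1000111111); offset now 16 = byte 2 bit 0; 24 bits remain
Read 4: bits[16:20] width=4 -> value=15 (bin 1111); offset now 20 = byte 2 bit 4; 20 bits remain

Answer: 0 30 575 15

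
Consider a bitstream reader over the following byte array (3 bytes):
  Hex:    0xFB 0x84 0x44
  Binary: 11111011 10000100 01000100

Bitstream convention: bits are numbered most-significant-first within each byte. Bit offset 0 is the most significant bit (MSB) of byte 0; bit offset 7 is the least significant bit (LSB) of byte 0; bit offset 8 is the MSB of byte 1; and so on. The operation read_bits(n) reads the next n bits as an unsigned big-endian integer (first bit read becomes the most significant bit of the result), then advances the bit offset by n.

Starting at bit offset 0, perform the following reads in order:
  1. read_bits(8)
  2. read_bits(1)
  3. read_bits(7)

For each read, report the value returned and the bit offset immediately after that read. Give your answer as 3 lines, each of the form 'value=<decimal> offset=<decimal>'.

Answer: value=251 offset=8
value=1 offset=9
value=4 offset=16

Derivation:
Read 1: bits[0:8] width=8 -> value=251 (bin 11111011); offset now 8 = byte 1 bit 0; 16 bits remain
Read 2: bits[8:9] width=1 -> value=1 (bin 1); offset now 9 = byte 1 bit 1; 15 bits remain
Read 3: bits[9:16] width=7 -> value=4 (bin 0000100); offset now 16 = byte 2 bit 0; 8 bits remain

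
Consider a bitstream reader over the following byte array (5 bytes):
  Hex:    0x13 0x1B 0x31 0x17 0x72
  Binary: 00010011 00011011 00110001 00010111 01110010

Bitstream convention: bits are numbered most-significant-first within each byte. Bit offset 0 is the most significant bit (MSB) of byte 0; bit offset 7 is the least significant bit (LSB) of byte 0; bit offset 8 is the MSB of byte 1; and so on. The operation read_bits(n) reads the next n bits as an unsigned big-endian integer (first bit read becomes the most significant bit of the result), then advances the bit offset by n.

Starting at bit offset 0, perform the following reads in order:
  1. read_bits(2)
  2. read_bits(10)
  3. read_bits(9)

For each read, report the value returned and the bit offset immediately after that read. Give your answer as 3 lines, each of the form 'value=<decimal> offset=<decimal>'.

Read 1: bits[0:2] width=2 -> value=0 (bin 00); offset now 2 = byte 0 bit 2; 38 bits remain
Read 2: bits[2:12] width=10 -> value=305 (bin 0100110001); offset now 12 = byte 1 bit 4; 28 bits remain
Read 3: bits[12:21] width=9 -> value=358 (bin 101100110); offset now 21 = byte 2 bit 5; 19 bits remain

Answer: value=0 offset=2
value=305 offset=12
value=358 offset=21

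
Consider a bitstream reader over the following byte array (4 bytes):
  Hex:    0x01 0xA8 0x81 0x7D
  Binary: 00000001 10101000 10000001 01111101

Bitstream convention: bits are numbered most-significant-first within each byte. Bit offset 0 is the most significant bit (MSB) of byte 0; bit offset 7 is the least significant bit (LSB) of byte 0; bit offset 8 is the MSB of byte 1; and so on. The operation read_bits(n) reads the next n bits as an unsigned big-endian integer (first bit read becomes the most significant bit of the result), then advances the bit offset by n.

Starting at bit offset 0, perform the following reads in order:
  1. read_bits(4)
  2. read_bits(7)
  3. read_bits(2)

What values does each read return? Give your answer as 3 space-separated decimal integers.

Answer: 0 13 1

Derivation:
Read 1: bits[0:4] width=4 -> value=0 (bin 0000); offset now 4 = byte 0 bit 4; 28 bits remain
Read 2: bits[4:11] width=7 -> value=13 (bin 0001101); offset now 11 = byte 1 bit 3; 21 bits remain
Read 3: bits[11:13] width=2 -> value=1 (bin 01); offset now 13 = byte 1 bit 5; 19 bits remain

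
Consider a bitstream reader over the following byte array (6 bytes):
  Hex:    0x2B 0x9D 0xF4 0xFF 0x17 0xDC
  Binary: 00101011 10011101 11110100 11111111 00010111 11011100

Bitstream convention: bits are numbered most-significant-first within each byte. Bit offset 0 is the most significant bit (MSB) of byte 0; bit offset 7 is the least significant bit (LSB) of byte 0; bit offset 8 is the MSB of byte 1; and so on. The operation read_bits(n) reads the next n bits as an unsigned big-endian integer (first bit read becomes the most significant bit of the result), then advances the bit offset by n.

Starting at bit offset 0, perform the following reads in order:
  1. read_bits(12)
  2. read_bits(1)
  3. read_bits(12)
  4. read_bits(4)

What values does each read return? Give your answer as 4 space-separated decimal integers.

Read 1: bits[0:12] width=12 -> value=697 (bin 001010111001); offset now 12 = byte 1 bit 4; 36 bits remain
Read 2: bits[12:13] width=1 -> value=1 (bin 1); offset now 13 = byte 1 bit 5; 35 bits remain
Read 3: bits[13:25] width=12 -> value=3049 (bin 101111101001); offset now 25 = byte 3 bit 1; 23 bits remain
Read 4: bits[25:29] width=4 -> value=15 (bin 1111); offset now 29 = byte 3 bit 5; 19 bits remain

Answer: 697 1 3049 15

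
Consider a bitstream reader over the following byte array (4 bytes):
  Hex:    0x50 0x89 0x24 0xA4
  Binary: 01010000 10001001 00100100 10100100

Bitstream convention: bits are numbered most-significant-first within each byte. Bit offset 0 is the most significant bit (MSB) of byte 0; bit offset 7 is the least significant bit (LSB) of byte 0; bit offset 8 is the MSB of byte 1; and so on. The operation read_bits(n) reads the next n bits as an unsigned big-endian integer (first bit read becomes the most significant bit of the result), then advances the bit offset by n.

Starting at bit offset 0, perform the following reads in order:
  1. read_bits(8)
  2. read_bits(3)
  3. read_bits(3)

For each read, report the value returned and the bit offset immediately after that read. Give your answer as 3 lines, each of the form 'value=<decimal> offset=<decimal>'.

Answer: value=80 offset=8
value=4 offset=11
value=2 offset=14

Derivation:
Read 1: bits[0:8] width=8 -> value=80 (bin 01010000); offset now 8 = byte 1 bit 0; 24 bits remain
Read 2: bits[8:11] width=3 -> value=4 (bin 100); offset now 11 = byte 1 bit 3; 21 bits remain
Read 3: bits[11:14] width=3 -> value=2 (bin 010); offset now 14 = byte 1 bit 6; 18 bits remain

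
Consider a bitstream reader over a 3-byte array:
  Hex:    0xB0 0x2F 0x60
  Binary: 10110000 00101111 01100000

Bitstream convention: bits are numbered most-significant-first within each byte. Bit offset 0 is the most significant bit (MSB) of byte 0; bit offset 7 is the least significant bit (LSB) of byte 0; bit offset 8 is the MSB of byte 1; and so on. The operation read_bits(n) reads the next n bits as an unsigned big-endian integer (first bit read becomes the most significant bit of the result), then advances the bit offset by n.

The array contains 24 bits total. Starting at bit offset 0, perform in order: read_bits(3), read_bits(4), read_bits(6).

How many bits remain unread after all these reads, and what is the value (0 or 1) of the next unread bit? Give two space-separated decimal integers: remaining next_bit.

Answer: 11 1

Derivation:
Read 1: bits[0:3] width=3 -> value=5 (bin 101); offset now 3 = byte 0 bit 3; 21 bits remain
Read 2: bits[3:7] width=4 -> value=8 (bin 1000); offset now 7 = byte 0 bit 7; 17 bits remain
Read 3: bits[7:13] width=6 -> value=5 (bin 000101); offset now 13 = byte 1 bit 5; 11 bits remain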